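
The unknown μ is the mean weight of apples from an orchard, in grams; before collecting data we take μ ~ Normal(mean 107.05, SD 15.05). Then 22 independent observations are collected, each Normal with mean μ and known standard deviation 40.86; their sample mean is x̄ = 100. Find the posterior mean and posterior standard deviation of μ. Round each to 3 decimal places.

Posterior mean ≈ 101.769; posterior SD ≈ 7.539

With known σ, the Normal prior is conjugate. Weight on the data is w = (n/σ²)/(n/σ² + 1/τ₀²) = 0.0131773/(0.0131773+0.00441496) = 0.74904.
Posterior mean = w·x̄ + (1−w)·μ₀ = 0.74904·100 + 0.25096·107.05 = 101.769. Posterior variance = 1/(0.0131773+0.00441496) = 56.8432, so SD = 7.539.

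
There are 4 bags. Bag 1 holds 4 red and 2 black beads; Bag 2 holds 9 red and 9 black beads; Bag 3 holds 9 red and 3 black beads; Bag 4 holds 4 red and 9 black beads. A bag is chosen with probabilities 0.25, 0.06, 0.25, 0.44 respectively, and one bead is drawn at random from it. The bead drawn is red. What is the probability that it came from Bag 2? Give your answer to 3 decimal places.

Tabulate prior·likelihood by source: [1] prior 0.25, lik 0.6667, product 0.1667; [2] prior 0.06, lik 0.5, product 0.03000; [3] prior 0.25, lik 0.75, product 0.1875; [4] prior 0.44, lik 0.3077, product 0.1354.
Normalizing constant = 0.51955; the posterior for Bag 2 is its product over the sum, 0.03000/0.51955 = 0.058.

Posterior probability ≈ 0.058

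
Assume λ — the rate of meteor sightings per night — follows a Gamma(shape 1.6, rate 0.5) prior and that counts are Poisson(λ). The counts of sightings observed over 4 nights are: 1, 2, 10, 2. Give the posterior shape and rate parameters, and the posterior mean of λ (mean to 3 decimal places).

Posterior: Gamma(shape=16.6, rate=4.5); mean ≈ 3.689

Total count ∑xᵢ = 15 over n = 4 nights.
Gamma is conjugate to the Poisson likelihood: posterior is Gamma(shape = 1.6+15 = 16.6, rate = 0.5+4 = 4.5).
E[λ | data] = 16.6/4.5 = 3.689.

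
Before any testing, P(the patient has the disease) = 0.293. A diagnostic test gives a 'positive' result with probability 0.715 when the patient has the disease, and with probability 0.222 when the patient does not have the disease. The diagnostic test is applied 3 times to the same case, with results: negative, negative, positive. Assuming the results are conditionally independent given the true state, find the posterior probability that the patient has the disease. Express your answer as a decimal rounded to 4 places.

Let H be the event that the patient has the disease; start with P(H) = 0.293. P('positive'|H) = 0.715, P('positive'|¬H) = 0.222.
Update on result 1 ('negative'): P(H) ← 0.285·0.2930 / (0.285·0.2930 + 0.778·0.7070) = 0.083505/0.63355 = 0.1318.
Update on result 2 ('negative'): P(H) ← 0.285·0.1318 / (0.285·0.1318 + 0.778·0.8682) = 0.037564/0.71302 = 0.0527.
Update on result 3 ('positive'): P(H) ← 0.715·0.0527 / (0.715·0.0527 + 0.222·0.9473) = 0.037669/0.24797 = 0.1519.

Posterior P(H) ≈ 0.1519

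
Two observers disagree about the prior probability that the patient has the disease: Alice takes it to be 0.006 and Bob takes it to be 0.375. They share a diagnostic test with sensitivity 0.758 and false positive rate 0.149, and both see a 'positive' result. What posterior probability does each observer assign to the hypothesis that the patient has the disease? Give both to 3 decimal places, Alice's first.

Alice: 0.030; Bob: 0.753

The likelihood ratio for a 'positive' result is 0.758/0.149 = 5.0872.
Alice: prior odds 0.006/0.994 = 0.0060362; posterior odds 0.030708; posterior probability 0.030.
Bob: prior odds 0.375/0.625 = 0.60000; posterior odds 3.0523; posterior probability 0.753.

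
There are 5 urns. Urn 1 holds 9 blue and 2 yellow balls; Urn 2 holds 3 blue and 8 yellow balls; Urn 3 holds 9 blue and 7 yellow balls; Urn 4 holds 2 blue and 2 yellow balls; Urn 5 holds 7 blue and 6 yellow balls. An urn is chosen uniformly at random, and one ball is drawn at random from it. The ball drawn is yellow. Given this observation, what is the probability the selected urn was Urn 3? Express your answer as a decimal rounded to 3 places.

P(yellow|Urn 1) = 0.1818; P(yellow|Urn 2) = 0.7273; P(yellow|Urn 3) = 0.4375; P(yellow|Urn 4) = 0.5; P(yellow|Urn 5) = 0.4615.
Prior × likelihood for each source: 0.2·0.1818=0.03636, 0.2·0.7273=0.1455, 0.2·0.4375=0.08750, 0.2·0.5=0.1000, 0.2·0.4615=0.09231. Summing gives P(yellow) = 0.46163.
P(Urn 3 | yellow) = 0.08750 / 0.46163 = 0.190.

Posterior probability ≈ 0.190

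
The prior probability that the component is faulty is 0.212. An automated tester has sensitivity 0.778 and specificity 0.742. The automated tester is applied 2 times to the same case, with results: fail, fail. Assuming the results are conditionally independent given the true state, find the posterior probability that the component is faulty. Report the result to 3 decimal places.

Posterior P(H) ≈ 0.710

With H the event that the component is faulty, the joint likelihood of the observed sequence is P(data|H) = 0.778·0.778 = 0.60528 and P(data|¬H) = 0.258·0.258 = 0.066564.
Bayes: P(H|data) = 0.212·0.60528 / (0.212·0.60528 + 0.788·0.066564) = 0.12832/0.18077 = 0.7098.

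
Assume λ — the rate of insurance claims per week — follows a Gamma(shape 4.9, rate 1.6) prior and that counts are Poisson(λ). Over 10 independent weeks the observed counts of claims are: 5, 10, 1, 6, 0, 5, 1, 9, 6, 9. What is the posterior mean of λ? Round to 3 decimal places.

Posterior mean ≈ 4.905

The Poisson likelihood adds the total count to the shape and the number of exposure periods to the rate. Here ∑xᵢ = 52 and n = 10, so shape 4.9→56.9 and rate 1.6→11.6.
E[λ | data] = 56.9/11.6 = 4.905.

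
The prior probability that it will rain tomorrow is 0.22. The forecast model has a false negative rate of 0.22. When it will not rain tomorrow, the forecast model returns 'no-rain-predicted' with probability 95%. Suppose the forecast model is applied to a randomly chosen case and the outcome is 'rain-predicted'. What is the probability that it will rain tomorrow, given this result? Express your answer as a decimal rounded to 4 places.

Let H be the event that it will rain tomorrow. P(H) = 0.22, so P(¬H) = 0.78. With E the 'rain-predicted' result, P(E|H) = 0.78 and P(E|¬H) = 0.05.
P(E) = 0.78·0.22 + 0.05·0.78 = 0.17160 + 0.039000 = 0.21060.
By Bayes' theorem, P(H|E) = 0.17160 / 0.21060 = 0.8148.

P(H | E) ≈ 0.8148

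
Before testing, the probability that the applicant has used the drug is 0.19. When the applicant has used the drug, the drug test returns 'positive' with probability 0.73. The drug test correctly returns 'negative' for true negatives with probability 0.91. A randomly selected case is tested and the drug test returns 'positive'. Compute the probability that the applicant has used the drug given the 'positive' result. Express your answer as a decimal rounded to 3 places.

P(H | E) ≈ 0.655

Let H be the event that the applicant has used the drug. P(H) = 0.19, so P(¬H) = 0.81. With E the 'positive' result, P(E|H) = 0.73 and P(E|¬H) = 0.09.
P(E) = 0.73·0.19 + 0.09·0.81 = 0.13870 + 0.072900 = 0.21160.
By Bayes' theorem, P(H|E) = 0.13870 / 0.21160 = 0.655.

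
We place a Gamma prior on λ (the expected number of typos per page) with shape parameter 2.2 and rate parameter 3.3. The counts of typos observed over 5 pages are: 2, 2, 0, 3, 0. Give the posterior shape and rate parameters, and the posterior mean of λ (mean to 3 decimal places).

The Poisson likelihood adds the total count to the shape and the number of exposure periods to the rate. Here ∑xᵢ = 7 and n = 5, so shape 2.2→9.2 and rate 3.3→8.3.
E[λ | data] = 9.2/8.3 = 1.108.

Posterior: Gamma(shape=9.2, rate=8.3); mean ≈ 1.108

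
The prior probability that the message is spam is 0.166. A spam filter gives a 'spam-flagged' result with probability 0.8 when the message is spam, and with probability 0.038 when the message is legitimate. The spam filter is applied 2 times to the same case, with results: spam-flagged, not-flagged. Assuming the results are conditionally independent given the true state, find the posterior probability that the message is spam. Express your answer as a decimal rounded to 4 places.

Let H be the event that the message is spam; start with P(H) = 0.166. P('spam-flagged'|H) = 0.8, P('spam-flagged'|¬H) = 0.038.
Update on result 1 ('spam-flagged'): P(H) ← 0.8·0.1660 / (0.8·0.1660 + 0.038·0.8340) = 0.13280/0.16449 = 0.8073.
Update on result 2 ('not-flagged'): P(H) ← 0.2·0.8073 / (0.2·0.8073 + 0.962·0.1927) = 0.16147/0.34681 = 0.4656.

Posterior P(H) ≈ 0.4656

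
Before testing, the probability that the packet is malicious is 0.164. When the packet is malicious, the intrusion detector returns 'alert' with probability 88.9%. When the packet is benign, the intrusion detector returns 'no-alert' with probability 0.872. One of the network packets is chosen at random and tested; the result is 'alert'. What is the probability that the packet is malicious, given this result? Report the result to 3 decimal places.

Let H be the event that the packet is malicious. P(H) = 0.164, so P(¬H) = 0.836. With E the 'alert' result, P(E|H) = 0.889 and P(E|¬H) = 0.128.
P(E) = 0.889·0.164 + 0.128·0.836 = 0.14580 + 0.10701 = 0.25280.
By Bayes' theorem, P(H|E) = 0.14580 / 0.25280 = 0.577.

P(H | E) ≈ 0.577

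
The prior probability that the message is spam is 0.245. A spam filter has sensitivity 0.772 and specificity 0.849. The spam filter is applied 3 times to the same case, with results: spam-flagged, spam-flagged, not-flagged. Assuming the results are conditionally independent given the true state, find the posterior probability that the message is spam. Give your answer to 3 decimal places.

Posterior P(H) ≈ 0.695

With H the event that the message is spam, the joint likelihood of the observed sequence is P(data|H) = 0.772·0.772·0.228 = 0.13588 and P(data|¬H) = 0.151·0.151·0.849 = 0.019358.
Bayes: P(H|data) = 0.245·0.13588 / (0.245·0.13588 + 0.755·0.019358) = 0.033292/0.047907 = 0.6949.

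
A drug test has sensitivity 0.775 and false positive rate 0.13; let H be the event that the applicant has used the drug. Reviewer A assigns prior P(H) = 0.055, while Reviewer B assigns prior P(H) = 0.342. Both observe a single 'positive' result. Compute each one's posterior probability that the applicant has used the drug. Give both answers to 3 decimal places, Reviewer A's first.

Reviewer A: 0.258; Reviewer B: 0.756

P('+'|H) = 0.775, P('+'|¬H) = 0.13.
Reviewer A: numerator 0.775·0.055 = 0.042625; evidence = 0.042625+0.13·0.945 = 0.16548; posterior = 0.258.
Reviewer B: numerator 0.775·0.342 = 0.26505; evidence = 0.26505+0.13·0.658 = 0.35059; posterior = 0.756.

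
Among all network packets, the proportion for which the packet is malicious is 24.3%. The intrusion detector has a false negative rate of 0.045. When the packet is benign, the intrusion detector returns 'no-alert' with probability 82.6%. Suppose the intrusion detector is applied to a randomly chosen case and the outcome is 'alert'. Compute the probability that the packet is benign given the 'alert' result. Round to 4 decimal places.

Write H for 'the packet is malicious'. Prior odds H:¬H = 0.243/0.757 = 0.32100. For the 'alert' outcome, the likelihood ratio is 0.955/0.174 = 5.4885.
Posterior odds = 0.32100 × 5.4885 = 1.7618, so P(H|E) = 1.7618/(1+1.7618) = 0.6379. Then P(¬H|E) = 1 − 0.6379 = 0.3621.

P(¬H | E) ≈ 0.3621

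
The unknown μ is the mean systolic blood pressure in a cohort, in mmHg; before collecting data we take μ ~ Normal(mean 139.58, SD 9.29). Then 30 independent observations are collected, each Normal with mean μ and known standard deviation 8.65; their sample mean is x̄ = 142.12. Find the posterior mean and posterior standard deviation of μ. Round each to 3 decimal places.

Posterior mean ≈ 142.049; posterior SD ≈ 1.557

Prior precision 1/τ₀² = 1/9.29² = 0.0115869; data precision n/σ² = 30/8.65² = 0.400949.
Posterior precision = 0.0115869 + 0.400949 = 0.412536, giving posterior SD = 1/√0.412536 = 1.557.
Posterior mean = (0.0115869·139.58 + 0.400949·142.12) / 0.412536 = 142.049.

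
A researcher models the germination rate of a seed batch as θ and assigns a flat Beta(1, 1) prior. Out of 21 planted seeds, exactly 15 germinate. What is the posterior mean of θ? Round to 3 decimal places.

Posterior mean ≈ 0.696

The binomial likelihood is conjugate to the Beta prior: with 15 successes and 6 failures, the posterior is Beta(1+15, 1+6) = Beta(16, 7).
Posterior mean = α/(α+β) = 16/23 = 0.696.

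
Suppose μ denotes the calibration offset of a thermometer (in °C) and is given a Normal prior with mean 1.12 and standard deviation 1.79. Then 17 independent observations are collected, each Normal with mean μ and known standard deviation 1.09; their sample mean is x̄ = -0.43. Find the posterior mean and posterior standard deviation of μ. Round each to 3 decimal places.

Posterior mean ≈ -0.397; posterior SD ≈ 0.262

Prior precision 1/τ₀² = 1/1.79² = 0.312100; data precision n/σ² = 17/1.09² = 14.3086.
Posterior precision = 0.312100 + 14.3086 = 14.6207, giving posterior SD = 1/√14.6207 = 0.262.
Posterior mean = (0.312100·1.12 + 14.3086·-0.43) / 14.6207 = -0.397.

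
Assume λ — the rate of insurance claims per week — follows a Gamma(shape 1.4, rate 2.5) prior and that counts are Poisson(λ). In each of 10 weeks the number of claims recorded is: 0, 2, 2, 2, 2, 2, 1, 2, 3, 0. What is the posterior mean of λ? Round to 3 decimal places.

Posterior mean ≈ 1.392

Total count ∑xᵢ = 16 over n = 10 weeks.
Gamma is conjugate to the Poisson likelihood: posterior is Gamma(shape = 1.4+16 = 17.4, rate = 2.5+10 = 12.5).
E[λ | data] = 17.4/12.5 = 1.392.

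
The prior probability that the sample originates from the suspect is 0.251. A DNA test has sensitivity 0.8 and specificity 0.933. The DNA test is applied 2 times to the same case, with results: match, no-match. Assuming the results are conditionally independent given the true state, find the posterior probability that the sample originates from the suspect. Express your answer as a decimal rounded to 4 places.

Posterior P(H) ≈ 0.4617

With H the event that the sample originates from the suspect, the joint likelihood of the observed sequence is P(data|H) = 0.8·0.2 = 0.16000 and P(data|¬H) = 0.067·0.933 = 0.062511.
Bayes: P(H|data) = 0.251·0.16000 / (0.251·0.16000 + 0.749·0.062511) = 0.040160/0.086981 = 0.4617.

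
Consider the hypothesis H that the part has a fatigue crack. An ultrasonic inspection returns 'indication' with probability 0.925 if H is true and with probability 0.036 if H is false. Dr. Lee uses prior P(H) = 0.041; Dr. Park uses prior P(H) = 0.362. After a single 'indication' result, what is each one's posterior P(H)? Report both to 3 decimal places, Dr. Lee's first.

Dr. Lee: 0.523; Dr. Park: 0.936

P('+'|H) = 0.925, P('+'|¬H) = 0.036.
Dr. Lee: numerator 0.925·0.041 = 0.037925; evidence = 0.037925+0.036·0.959 = 0.072449; posterior = 0.523.
Dr. Park: numerator 0.925·0.362 = 0.33485; evidence = 0.33485+0.036·0.638 = 0.35782; posterior = 0.936.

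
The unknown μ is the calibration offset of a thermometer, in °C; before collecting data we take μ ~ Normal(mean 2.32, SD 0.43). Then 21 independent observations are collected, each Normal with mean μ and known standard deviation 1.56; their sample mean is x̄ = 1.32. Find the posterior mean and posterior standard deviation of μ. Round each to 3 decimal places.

Prior precision 1/τ₀² = 1/0.43² = 5.40833; data precision n/σ² = 21/1.56² = 8.62919.
Posterior precision = 5.40833 + 8.62919 = 14.0375, giving posterior SD = 1/√14.0375 = 0.267.
Posterior mean = (5.40833·2.32 + 8.62919·1.32) / 14.0375 = 1.705.

Posterior mean ≈ 1.705; posterior SD ≈ 0.267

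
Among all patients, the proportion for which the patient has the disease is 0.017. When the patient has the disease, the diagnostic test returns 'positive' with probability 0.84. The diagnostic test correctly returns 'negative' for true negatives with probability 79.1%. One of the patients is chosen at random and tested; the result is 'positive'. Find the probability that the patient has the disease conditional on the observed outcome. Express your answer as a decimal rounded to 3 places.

Let H be the event that the patient has the disease. P(H) = 0.017, so P(¬H) = 0.983. With E the 'positive' result, P(E|H) = 0.84 and P(E|¬H) = 0.209.
P(E) = 0.84·0.017 + 0.209·0.983 = 0.014280 + 0.20545 = 0.21973.
By Bayes' theorem, P(H|E) = 0.014280 / 0.21973 = 0.065.

P(H | E) ≈ 0.065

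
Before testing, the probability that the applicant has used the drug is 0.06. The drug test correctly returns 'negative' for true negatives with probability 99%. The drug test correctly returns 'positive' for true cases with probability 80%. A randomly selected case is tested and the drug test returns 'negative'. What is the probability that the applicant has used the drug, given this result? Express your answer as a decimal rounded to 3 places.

Let H be the event that the applicant has used the drug. P(H) = 0.06, so P(¬H) = 0.94. With E the 'negative' result, P(E|H) = 0.2 and P(E|¬H) = 0.99.
P(E) = 0.2·0.06 + 0.99·0.94 = 0.012000 + 0.93060 = 0.94260.
By Bayes' theorem, P(H|E) = 0.012000 / 0.94260 = 0.013.

P(H | E) ≈ 0.013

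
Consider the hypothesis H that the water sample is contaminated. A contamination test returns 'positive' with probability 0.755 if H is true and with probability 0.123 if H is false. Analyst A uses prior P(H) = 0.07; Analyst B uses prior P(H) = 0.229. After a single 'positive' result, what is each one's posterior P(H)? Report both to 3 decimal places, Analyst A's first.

Analyst A: 0.316; Analyst B: 0.646

P('+'|H) = 0.755, P('+'|¬H) = 0.123.
Analyst A: numerator 0.755·0.07 = 0.052850; evidence = 0.052850+0.123·0.93 = 0.16724; posterior = 0.316.
Analyst B: numerator 0.755·0.229 = 0.17290; evidence = 0.17290+0.123·0.771 = 0.26773; posterior = 0.646.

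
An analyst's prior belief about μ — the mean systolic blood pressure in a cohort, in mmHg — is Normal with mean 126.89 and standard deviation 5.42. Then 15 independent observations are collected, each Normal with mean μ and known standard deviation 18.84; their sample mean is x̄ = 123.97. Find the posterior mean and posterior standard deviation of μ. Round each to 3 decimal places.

Posterior mean ≈ 125.273; posterior SD ≈ 3.620

With known σ, the Normal prior is conjugate. Weight on the data is w = (n/σ²)/(n/σ² + 1/τ₀²) = 0.0422600/(0.0422600+0.0340409) = 0.55386.
Posterior mean = w·x̄ + (1−w)·μ₀ = 0.55386·123.97 + 0.44614·126.89 = 125.273. Posterior variance = 1/(0.0422600+0.0340409) = 13.1060, so SD = 3.620.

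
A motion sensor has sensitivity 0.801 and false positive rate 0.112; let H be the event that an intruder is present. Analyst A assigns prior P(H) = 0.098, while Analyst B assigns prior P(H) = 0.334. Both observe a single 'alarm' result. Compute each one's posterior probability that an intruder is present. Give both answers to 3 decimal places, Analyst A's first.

Analyst A: 0.437; Analyst B: 0.782

P('+'|H) = 0.801, P('+'|¬H) = 0.112.
Analyst A: numerator 0.801·0.098 = 0.078498; evidence = 0.078498+0.112·0.902 = 0.17952; posterior = 0.437.
Analyst B: numerator 0.801·0.334 = 0.26753; evidence = 0.26753+0.112·0.666 = 0.34213; posterior = 0.782.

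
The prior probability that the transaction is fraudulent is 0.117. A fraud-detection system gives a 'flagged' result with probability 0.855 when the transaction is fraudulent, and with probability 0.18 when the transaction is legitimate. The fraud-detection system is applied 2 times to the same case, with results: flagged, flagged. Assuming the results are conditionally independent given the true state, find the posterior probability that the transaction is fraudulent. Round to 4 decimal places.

With H the event that the transaction is fraudulent, the joint likelihood of the observed sequence is P(data|H) = 0.855·0.855 = 0.73102 and P(data|¬H) = 0.18·0.18 = 0.032400.
Bayes: P(H|data) = 0.117·0.73102 / (0.117·0.73102 + 0.883·0.032400) = 0.085530/0.11414 = 0.7493.

Posterior P(H) ≈ 0.7493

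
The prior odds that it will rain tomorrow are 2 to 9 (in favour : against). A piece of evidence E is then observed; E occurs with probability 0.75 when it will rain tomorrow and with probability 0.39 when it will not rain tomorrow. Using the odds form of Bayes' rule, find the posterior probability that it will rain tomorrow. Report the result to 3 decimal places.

Posterior probability ≈ 0.299

Prior odds = 2/9 = 0.22222. In log-odds, ln(0.22222) = -1.5041.
Add log likelihood ratio: ln(1.9231) = 0.65393.
Posterior log-odds = -0.85015, so posterior odds = exp(-0.85015) = 0.42735. Converting, P(H|E) = 0.42735/1.4274 = 0.299.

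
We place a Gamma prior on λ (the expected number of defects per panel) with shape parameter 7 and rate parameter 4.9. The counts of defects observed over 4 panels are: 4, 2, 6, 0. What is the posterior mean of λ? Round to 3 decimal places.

Total count ∑xᵢ = 12 over n = 4 panels.
Gamma is conjugate to the Poisson likelihood: posterior is Gamma(shape = 7+12 = 19, rate = 4.9+4 = 8.9).
E[λ | data] = 19/8.9 = 2.135.

Posterior mean ≈ 2.135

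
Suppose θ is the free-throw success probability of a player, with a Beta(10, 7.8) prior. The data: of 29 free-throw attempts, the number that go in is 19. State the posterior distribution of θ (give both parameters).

Observing 19 successes and 10 failures updates Beta(10, 7.8) by adding the success and failure counts to the two shape parameters: α = 10+19 = 29, β = 7.8+10 = 17.8.

Posterior: Beta(29, 17.8)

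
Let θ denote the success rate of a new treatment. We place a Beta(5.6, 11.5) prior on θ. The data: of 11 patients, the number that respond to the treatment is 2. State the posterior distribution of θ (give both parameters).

The binomial likelihood is conjugate to the Beta prior: with 2 successes and 9 failures, the posterior is Beta(5.6+2, 11.5+9) = Beta(7.6, 20.5).

Posterior: Beta(7.6, 20.5)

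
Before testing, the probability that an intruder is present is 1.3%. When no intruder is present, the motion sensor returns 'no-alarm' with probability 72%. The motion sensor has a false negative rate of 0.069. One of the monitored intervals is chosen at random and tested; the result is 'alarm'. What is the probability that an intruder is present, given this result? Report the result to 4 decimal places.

P(H | E) ≈ 0.0420

Write H for 'an intruder is present'. Prior odds H:¬H = 0.013/0.987 = 0.013171. For the 'alarm' outcome, the likelihood ratio is 0.931/0.28 = 3.3250.
Posterior odds = 0.013171 × 3.3250 = 0.043794, so P(H|E) = 0.043794/(1+0.043794) = 0.0420.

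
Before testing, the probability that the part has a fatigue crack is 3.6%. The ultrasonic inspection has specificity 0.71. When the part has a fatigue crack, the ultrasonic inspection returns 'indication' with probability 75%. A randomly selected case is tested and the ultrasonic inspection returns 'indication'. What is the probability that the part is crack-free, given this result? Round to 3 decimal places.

Write H for 'the part has a fatigue crack'. Prior odds H:¬H = 0.036/0.964 = 0.037344. For the 'indication' outcome, the likelihood ratio is 0.75/0.29 = 2.5862.
Posterior odds = 0.037344 × 2.5862 = 0.096580, so P(H|E) = 0.096580/(1+0.096580) = 0.088. Then P(¬H|E) = 1 − 0.088 = 0.912.

P(¬H | E) ≈ 0.912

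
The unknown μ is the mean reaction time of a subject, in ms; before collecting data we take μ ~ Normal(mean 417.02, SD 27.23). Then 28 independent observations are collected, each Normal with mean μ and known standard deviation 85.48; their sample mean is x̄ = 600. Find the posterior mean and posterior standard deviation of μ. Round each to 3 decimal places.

Prior precision 1/τ₀² = 1/27.23² = 0.00134867; data precision n/σ² = 28/85.48² = 0.00383203.
Posterior precision = 0.00134867 + 0.00383203 = 0.00518070, giving posterior SD = 1/√0.00518070 = 13.893.
Posterior mean = (0.00134867·417.02 + 0.00383203·600) / 0.00518070 = 552.366.

Posterior mean ≈ 552.366; posterior SD ≈ 13.893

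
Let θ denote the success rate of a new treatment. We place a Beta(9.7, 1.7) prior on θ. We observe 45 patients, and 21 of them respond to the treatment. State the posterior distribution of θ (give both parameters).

Observing 21 successes and 24 failures updates Beta(9.7, 1.7) by adding the success and failure counts to the two shape parameters: α = 9.7+21 = 30.7, β = 1.7+24 = 25.7.

Posterior: Beta(30.7, 25.7)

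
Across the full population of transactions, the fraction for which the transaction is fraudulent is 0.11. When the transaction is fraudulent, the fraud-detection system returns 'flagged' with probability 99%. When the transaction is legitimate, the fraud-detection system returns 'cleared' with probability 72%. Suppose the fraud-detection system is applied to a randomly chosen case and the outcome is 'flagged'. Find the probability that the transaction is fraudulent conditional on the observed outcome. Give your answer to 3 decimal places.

Let H be the event that the transaction is fraudulent. P(H) = 0.11, so P(¬H) = 0.89. With E the 'flagged' result, P(E|H) = 0.99 and P(E|¬H) = 0.28.
P(E) = 0.99·0.11 + 0.28·0.89 = 0.10890 + 0.24920 = 0.35810.
By Bayes' theorem, P(H|E) = 0.10890 / 0.35810 = 0.304.

P(H | E) ≈ 0.304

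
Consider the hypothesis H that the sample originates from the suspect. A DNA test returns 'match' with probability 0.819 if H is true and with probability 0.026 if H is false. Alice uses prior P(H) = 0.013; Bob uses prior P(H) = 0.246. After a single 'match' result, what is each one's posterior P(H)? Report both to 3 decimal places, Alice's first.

P('+'|H) = 0.819, P('+'|¬H) = 0.026.
Alice: numerator 0.819·0.013 = 0.010647; evidence = 0.010647+0.026·0.987 = 0.036309; posterior = 0.293.
Bob: numerator 0.819·0.246 = 0.20147; evidence = 0.20147+0.026·0.754 = 0.22108; posterior = 0.911.

Alice: 0.293; Bob: 0.911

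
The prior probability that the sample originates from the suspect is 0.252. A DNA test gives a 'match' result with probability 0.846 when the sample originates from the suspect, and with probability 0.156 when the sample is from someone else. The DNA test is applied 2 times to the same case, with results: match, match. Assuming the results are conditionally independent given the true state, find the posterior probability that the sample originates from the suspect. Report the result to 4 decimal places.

Posterior P(H) ≈ 0.9083

Let H be the event that the sample originates from the suspect; start with P(H) = 0.252. P('match'|H) = 0.846, P('match'|¬H) = 0.156.
Update on result 1 ('match'): P(H) ← 0.846·0.2520 / (0.846·0.2520 + 0.156·0.7480) = 0.21319/0.32988 = 0.6463.
Update on result 2 ('match'): P(H) ← 0.846·0.6463 / (0.846·0.6463 + 0.156·0.3537) = 0.54675/0.60193 = 0.9083.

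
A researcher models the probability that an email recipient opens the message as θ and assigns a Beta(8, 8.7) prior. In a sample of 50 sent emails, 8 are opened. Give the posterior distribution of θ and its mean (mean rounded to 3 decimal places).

Observing 8 successes and 42 failures updates Beta(8, 8.7) by adding the success and failure counts to the two shape parameters: α = 8+8 = 16, β = 8.7+42 = 50.7.
Posterior mean = α/(α+β) = 16/66.7 = 0.240.

Posterior: Beta(16, 50.7); mean ≈ 0.240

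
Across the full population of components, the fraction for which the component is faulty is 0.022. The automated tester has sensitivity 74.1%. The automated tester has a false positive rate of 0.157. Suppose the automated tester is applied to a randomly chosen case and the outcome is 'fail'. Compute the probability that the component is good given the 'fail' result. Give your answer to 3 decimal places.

P(¬H | E) ≈ 0.904

Write H for 'the component is faulty'. Prior odds H:¬H = 0.022/0.978 = 0.022495. For the 'fail' outcome, the likelihood ratio is 0.741/0.157 = 4.7197.
Posterior odds = 0.022495 × 4.7197 = 0.10617, so P(H|E) = 0.10617/(1+0.10617) = 0.096. Then P(¬H|E) = 1 − 0.096 = 0.904.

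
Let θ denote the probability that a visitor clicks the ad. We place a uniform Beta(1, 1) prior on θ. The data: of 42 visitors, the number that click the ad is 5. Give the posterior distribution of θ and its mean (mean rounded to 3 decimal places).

Posterior: Beta(6, 38); mean ≈ 0.136

Observing 5 successes and 37 failures updates Beta(1, 1) by adding the success and failure counts to the two shape parameters: α = 1+5 = 6, β = 1+37 = 38.
E[θ | data] = 6/(6+38) = 0.136.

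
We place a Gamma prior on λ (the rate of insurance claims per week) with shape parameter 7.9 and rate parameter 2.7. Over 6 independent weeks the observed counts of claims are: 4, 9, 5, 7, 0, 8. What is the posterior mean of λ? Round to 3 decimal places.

Total count ∑xᵢ = 33 over n = 6 weeks.
Gamma is conjugate to the Poisson likelihood: posterior is Gamma(shape = 7.9+33 = 40.9, rate = 2.7+6 = 8.7).
Posterior mean = shape/rate = 40.9/8.7 = 4.701.

Posterior mean ≈ 4.701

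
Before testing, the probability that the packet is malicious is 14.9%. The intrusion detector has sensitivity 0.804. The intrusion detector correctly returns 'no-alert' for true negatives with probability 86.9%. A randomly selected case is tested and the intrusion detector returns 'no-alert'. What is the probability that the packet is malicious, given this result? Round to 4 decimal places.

P(H | E) ≈ 0.0380

Write H for 'the packet is malicious'. Prior odds H:¬H = 0.149/0.851 = 0.17509. For the 'no-alert' outcome, the likelihood ratio is 0.196/0.869 = 0.22555.
Posterior odds = 0.17509 × 0.22555 = 0.039491, so P(H|E) = 0.039491/(1+0.039491) = 0.0380.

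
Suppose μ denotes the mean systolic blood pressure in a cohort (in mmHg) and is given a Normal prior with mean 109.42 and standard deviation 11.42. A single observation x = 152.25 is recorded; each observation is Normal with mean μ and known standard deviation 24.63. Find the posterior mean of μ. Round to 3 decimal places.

Prior precision 1/τ₀² = 1/11.42² = 0.00766775; data precision n/σ² = 1/24.63² = 0.00164843.
Posterior precision = 0.00766775 + 0.00164843 = 0.00931618.
Posterior mean = (0.00766775·109.42 + 0.00164843·152.25) / 0.00931618 = 116.998.

Posterior mean ≈ 116.998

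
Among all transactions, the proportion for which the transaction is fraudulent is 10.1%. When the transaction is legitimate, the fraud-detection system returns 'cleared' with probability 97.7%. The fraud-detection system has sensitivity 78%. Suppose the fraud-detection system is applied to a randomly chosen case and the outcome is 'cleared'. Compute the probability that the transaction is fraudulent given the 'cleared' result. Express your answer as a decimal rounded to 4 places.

Let H be the event that the transaction is fraudulent. P(H) = 0.101, so P(¬H) = 0.899. With E the 'cleared' result, P(E|H) = 0.22 and P(E|¬H) = 0.977.
P(E) = 0.22·0.101 + 0.977·0.899 = 0.022220 + 0.87832 = 0.90054.
By Bayes' theorem, P(H|E) = 0.022220 / 0.90054 = 0.0247.

P(H | E) ≈ 0.0247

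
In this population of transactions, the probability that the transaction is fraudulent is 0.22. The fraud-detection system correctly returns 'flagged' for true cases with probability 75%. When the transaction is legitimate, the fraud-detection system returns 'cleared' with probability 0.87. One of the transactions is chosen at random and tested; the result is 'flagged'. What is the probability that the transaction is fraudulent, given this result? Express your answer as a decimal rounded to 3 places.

Write H for 'the transaction is fraudulent'. Prior odds H:¬H = 0.22/0.78 = 0.28205. For the 'flagged' outcome, the likelihood ratio is 0.75/0.13 = 5.7692.
Posterior odds = 0.28205 × 5.7692 = 1.6272, so P(H|E) = 1.6272/(1+1.6272) = 0.619.

P(H | E) ≈ 0.619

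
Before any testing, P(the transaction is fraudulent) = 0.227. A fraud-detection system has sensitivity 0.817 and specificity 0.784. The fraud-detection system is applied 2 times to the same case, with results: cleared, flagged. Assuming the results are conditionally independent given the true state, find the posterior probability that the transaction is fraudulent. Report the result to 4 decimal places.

Let H be the event that the transaction is fraudulent; start with P(H) = 0.227. P('flagged'|H) = 0.817, P('flagged'|¬H) = 0.216.
Update on result 1 ('cleared'): P(H) ← 0.183·0.2270 / (0.183·0.2270 + 0.784·0.7730) = 0.041541/0.64757 = 0.0641.
Update on result 2 ('flagged'): P(H) ← 0.817·0.0641 / (0.817·0.0641 + 0.216·0.9359) = 0.052410/0.25455 = 0.2059.

Posterior P(H) ≈ 0.2059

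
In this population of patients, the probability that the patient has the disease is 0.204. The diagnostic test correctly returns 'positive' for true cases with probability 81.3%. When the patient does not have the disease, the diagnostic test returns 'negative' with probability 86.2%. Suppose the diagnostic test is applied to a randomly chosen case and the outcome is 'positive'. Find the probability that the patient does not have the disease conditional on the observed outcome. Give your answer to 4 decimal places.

P(¬H | E) ≈ 0.3984

Let H be the event that the patient has the disease. P(H) = 0.204, so P(¬H) = 0.796. With E the 'positive' result, P(E|H) = 0.813 and P(E|¬H) = 0.138.
P(E) = 0.813·0.204 + 0.138·0.796 = 0.16585 + 0.10985 = 0.27570.
By Bayes' theorem, P(H|E) = 0.16585 / 0.27570 = 0.6016. Hence P(¬H|E) = 1 − 0.6016 = 0.3984.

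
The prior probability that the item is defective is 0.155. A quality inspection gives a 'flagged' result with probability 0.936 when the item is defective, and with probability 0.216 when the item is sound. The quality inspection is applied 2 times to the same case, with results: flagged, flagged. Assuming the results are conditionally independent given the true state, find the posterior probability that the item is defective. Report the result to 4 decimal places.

Let H be the event that the item is defective; start with P(H) = 0.155. P('flagged'|H) = 0.936, P('flagged'|¬H) = 0.216.
Update on result 1 ('flagged'): P(H) ← 0.936·0.1550 / (0.936·0.1550 + 0.216·0.8450) = 0.14508/0.32760 = 0.4429.
Update on result 2 ('flagged'): P(H) ← 0.936·0.4429 / (0.936·0.4429 + 0.216·0.5571) = 0.41451/0.53486 = 0.7750.

Posterior P(H) ≈ 0.7750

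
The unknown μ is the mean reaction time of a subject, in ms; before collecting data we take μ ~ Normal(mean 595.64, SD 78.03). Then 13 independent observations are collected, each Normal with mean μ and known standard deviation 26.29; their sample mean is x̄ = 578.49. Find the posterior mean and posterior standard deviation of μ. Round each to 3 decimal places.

Prior precision 1/τ₀² = 1/78.03² = 0.00016424; data precision n/σ² = 13/26.29² = 0.0188088.
Posterior precision = 0.00016424 + 0.0188088 = 0.0189731, giving posterior SD = 1/√0.0189731 = 7.260.
Posterior mean = (0.00016424·595.64 + 0.0188088·578.49) / 0.0189731 = 578.638.

Posterior mean ≈ 578.638; posterior SD ≈ 7.260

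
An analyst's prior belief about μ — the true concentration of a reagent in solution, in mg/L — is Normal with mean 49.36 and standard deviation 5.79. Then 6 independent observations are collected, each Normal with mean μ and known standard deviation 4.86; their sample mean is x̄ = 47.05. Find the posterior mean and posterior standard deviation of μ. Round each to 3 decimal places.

Posterior mean ≈ 47.293; posterior SD ≈ 1.877

Prior precision 1/τ₀² = 1/5.79² = 0.0298293; data precision n/σ² = 6/4.86² = 0.254026.
Posterior precision = 0.0298293 + 0.254026 = 0.283856, giving posterior SD = 1/√0.283856 = 1.877.
Posterior mean = (0.0298293·49.36 + 0.254026·47.05) / 0.283856 = 47.293.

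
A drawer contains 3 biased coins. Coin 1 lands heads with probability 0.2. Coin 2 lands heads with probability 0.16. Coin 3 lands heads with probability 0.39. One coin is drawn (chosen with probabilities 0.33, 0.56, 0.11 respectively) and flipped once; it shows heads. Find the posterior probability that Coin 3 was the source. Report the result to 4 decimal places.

Posterior probability ≈ 0.2161

P(heads|C1) = 0.2; P(heads|C2) = 0.16; P(heads|C3) = 0.39.
Prior × likelihood for each source: 0.33·0.2=0.06600, 0.56·0.16=0.08960, 0.11·0.39=0.04290. Summing gives P(heads) = 0.19850.
P(Coin 3 | heads) = 0.04290 / 0.19850 = 0.2161.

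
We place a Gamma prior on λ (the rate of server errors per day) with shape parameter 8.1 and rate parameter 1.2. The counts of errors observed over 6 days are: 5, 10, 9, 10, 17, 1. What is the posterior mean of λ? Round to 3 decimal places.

The Poisson likelihood adds the total count to the shape and the number of exposure periods to the rate. Here ∑xᵢ = 52 and n = 6, so shape 8.1→60.1 and rate 1.2→7.2.
E[λ | data] = 60.1/7.2 = 8.347.

Posterior mean ≈ 8.347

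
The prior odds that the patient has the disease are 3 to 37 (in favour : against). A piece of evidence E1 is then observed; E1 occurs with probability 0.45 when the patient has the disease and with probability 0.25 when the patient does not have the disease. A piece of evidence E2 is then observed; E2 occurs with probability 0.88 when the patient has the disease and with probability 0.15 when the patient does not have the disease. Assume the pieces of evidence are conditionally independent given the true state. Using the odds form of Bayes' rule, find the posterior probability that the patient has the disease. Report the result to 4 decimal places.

Posterior probability ≈ 0.4613

Prior odds = 3/37 = 0.081081. In log-odds, ln(0.081081) = -2.5123.
Add log likelihood ratios: ln(1.8000) + ln(5.8667) = 2.3571.
Posterior log-odds = -0.15523, so posterior odds = exp(-0.15523) = 0.85622. Converting, P(H|E) = 0.85622/1.8562 = 0.4613.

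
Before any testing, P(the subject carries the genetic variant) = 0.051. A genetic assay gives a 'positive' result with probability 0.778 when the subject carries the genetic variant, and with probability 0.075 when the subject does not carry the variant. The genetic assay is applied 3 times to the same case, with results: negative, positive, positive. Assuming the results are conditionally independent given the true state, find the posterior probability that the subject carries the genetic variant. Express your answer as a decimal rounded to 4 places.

With H the event that the subject carries the genetic variant, the joint likelihood of the observed sequence is P(data|H) = 0.222·0.778·0.778 = 0.13437 and P(data|¬H) = 0.925·0.075·0.075 = 0.0052031.
Bayes: P(H|data) = 0.051·0.13437 / (0.051·0.13437 + 0.949·0.0052031) = 0.0068530/0.011791 = 0.5812.

Posterior P(H) ≈ 0.5812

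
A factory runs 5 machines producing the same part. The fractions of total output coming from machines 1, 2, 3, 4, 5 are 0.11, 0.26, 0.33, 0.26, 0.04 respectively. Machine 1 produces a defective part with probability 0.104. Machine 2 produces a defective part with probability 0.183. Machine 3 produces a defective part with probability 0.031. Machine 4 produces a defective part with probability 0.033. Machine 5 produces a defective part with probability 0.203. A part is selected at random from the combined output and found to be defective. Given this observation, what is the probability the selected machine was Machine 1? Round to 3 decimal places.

P(defective|M1) = 0.104; P(defective|M2) = 0.183; P(defective|M3) = 0.031; P(defective|M4) = 0.033; P(defective|M5) = 0.203.
Prior × likelihood for each source: 0.11·0.104=0.01144, 0.26·0.183=0.04758, 0.33·0.031=0.01023, 0.26·0.033=0.008580, 0.04·0.203=0.008120. Summing gives P(defective) = 0.085950.
P(Machine 1 | defective) = 0.01144 / 0.085950 = 0.133.

Posterior probability ≈ 0.133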